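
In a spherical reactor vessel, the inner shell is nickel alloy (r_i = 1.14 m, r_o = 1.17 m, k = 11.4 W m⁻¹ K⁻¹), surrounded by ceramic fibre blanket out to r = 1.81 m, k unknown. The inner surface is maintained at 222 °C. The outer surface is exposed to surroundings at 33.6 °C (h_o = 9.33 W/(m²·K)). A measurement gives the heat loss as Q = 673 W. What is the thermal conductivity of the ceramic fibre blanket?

ΣR = ΔT/Q = |222 − 33.6|/673 = 0.2799 K/W
Known resistances:
  R_nickel alloy = (1/1.14 − 1/1.17)/(4πk) = 0.02249/(4π·11.4) = 1.570×10^-4 K/W
  R_conv,out = 1/(4πr²h) = 1/(4π·1.81²·9.33) = 0.002603 K/W
R_ceramic fibre blanket = ΣR − ΣR_known = 0.2799 − 0.002760 = 0.2771 K/W
(1/r₁−1/r₂)/(4πk) = 0.2771 ⇒ k = 0.3022/(4π·0.2771) = 0.0868 W/m·K

k = 0.0868 W/m·K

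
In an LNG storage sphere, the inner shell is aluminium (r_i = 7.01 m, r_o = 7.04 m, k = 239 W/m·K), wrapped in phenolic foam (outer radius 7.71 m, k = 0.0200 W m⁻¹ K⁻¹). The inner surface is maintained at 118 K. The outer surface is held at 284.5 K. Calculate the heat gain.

Q = 3.39 kW

Treat each layer as a resistance in series:
  R_aluminium = (1/7.01 − 1/7.04)/(4πk) = 6.079×10^-4/(4π·239) = 2.024×10^-7 K/W
  R_phenolic foam = (1/7.04 − 1/7.71)/(4πk) = 0.01234/(4π·0.0200) = 0.04911 K/W
ΣR = 2.024×10^-7 + 0.04911 = 0.04911 K/W
Q = ΔT/ΣR = (118 K − 284.5 K)/0.04911 = -3390 W
(Negative Q ⇒ heat flows inward; heat gain = 3390 W.)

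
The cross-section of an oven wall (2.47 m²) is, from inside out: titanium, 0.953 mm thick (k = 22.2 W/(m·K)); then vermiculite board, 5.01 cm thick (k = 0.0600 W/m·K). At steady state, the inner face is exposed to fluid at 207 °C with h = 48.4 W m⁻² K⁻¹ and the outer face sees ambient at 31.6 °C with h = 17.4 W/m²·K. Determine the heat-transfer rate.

Q = 474 W

Series thermal resistances, inner to outer:
  R_conv,in = 1/(hA) = 1/(48.4·2.47) = 0.008365 K/W
  R_titanium = L/(kA) = 9.53×10^-4/(22.2·2.47) = 1.738×10^-5 K/W
  R_vermiculite board = L/(kA) = 0.0501/(0.0600·2.47) = 0.3381 K/W
  R_conv,out = 1/(hA) = 1/(17.4·2.47) = 0.02327 K/W
ΣR = 0.008365 + 1.738×10^-5 + 0.3381 + 0.02327 = 0.3698 K/W
Q = ΔT/ΣR = (207 °C − 31.6 °C)/0.3698 = 474 W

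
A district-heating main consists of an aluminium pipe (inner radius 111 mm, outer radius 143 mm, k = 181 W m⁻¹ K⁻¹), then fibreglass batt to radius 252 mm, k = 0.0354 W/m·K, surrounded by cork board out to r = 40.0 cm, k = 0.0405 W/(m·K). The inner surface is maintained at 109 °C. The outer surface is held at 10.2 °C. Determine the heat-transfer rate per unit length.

Resistance network (inner→outer):
  R'_aluminium = ln(0.143/0.111)/(2πk) = 0.2533/(2π·181) = 2.227×10^-4 m·K/W
  R'_fibreglass batt = ln(0.252/0.143)/(2πk) = 0.5666/(2π·0.0354) = 2.547 m·K/W
  R'_cork board = ln(0.400/0.252)/(2πk) = 0.4620/(2π·0.0405) = 1.816 m·K/W
ΣR = 2.227×10^-4 + 2.547 + 1.816 = 4.363 m·K/W
Q' = ΔT/ΣR = (109 °C − 10.2 °C)/4.363 = 22.6 W/m

Q' = 22.6 W/m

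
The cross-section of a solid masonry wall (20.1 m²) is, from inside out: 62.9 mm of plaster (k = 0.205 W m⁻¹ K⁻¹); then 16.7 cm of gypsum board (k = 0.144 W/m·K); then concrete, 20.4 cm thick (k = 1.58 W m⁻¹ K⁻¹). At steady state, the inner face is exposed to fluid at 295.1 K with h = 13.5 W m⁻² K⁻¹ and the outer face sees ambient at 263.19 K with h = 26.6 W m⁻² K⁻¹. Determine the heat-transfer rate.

Q = 376 W

Resistance network (inner→outer):
  R_conv,in = 1/(hA) = 1/(13.5·20.1) = 0.003685 K/W
  R_plaster = L/(kA) = 0.0629/(0.205·20.1) = 0.01527 K/W
  R_gypsum board = L/(kA) = 0.167/(0.144·20.1) = 0.05770 K/W
  R_concrete = L/(kA) = 0.204/(1.58·20.1) = 0.006424 K/W
  R_conv,out = 1/(hA) = 1/(26.6·20.1) = 0.001870 K/W
ΣR = 0.003685 + 0.01527 + 0.05770 + 0.006424 + 0.001870 = 0.08495 K/W
Q = ΔT/ΣR = (295.1 K − 263.19 K)/0.08495 = 376 W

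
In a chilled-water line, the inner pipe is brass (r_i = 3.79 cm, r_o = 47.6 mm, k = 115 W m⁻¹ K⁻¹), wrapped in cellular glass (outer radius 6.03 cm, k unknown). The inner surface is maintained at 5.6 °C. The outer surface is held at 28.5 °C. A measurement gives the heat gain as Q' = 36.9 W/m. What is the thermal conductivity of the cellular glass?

k = 0.0607 W/m·K

ΣR = ΔT/Q' = |5.6 − 28.5|/36.9 = 0.6206 m·K/W
Known resistances:
  R'_brass = ln(0.0476/0.0379)/(2πk) = 0.2279/(2π·115) = 3.154×10^-4 m·K/W
R_cellular glass = ΣR − ΣR_known = 0.6206 − 3.154×10^-4 = 0.6203 m·K/W
ln(r₂/r₁)/(2πk) = 0.6203 ⇒ k = 0.2365/(2π·0.6203) = 0.0607 W/m·K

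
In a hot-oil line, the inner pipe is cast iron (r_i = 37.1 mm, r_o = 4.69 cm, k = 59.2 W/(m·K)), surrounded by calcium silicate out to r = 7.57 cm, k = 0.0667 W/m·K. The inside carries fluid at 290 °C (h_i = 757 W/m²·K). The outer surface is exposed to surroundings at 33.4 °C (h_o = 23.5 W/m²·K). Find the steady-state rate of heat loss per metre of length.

Q' = 207 W/m

Treat each layer as a resistance in series:
  R'_conv,in = 1/(2πr h) = 1/(2π·0.0371·757) = 0.005667 m·K/W
  R'_cast iron = ln(0.0469/0.0371)/(2πk) = 0.2344/(2π·59.2) = 6.302×10^-4 m·K/W
  R'_calcium silicate = ln(0.0757/0.0469)/(2πk) = 0.4788/(2π·0.0667) = 1.142 m·K/W
  R'_conv,out = 1/(2πr h) = 1/(2π·0.0757·23.5) = 0.08947 m·K/W
ΣR = 0.005667 + 6.302×10^-4 + 1.142 + 0.08947 = 1.238 m·K/W
Q' = ΔT/ΣR = (290 °C − 33.4 °C)/1.238 = 207 W/m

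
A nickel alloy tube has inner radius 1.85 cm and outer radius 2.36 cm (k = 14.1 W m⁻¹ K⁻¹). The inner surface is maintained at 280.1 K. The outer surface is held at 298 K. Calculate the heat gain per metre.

Q' = 2πk·ΔT/ln(r₂/r₁) = 2π × 14.1 × 17.9 / ln(0.0236/0.0185) = 6510 W/m

Q' = 6.51 kW/m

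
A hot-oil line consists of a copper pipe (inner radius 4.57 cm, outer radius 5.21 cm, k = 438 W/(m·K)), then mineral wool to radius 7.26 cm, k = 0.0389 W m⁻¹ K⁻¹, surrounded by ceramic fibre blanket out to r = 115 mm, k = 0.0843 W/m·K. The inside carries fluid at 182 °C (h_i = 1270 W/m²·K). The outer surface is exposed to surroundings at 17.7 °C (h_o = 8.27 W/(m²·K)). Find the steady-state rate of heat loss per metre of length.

Treat each layer as a resistance in series:
  R'_conv,in = 1/(2πr h) = 1/(2π·0.0457·1270) = 0.002742 m·K/W
  R'_copper = ln(0.0521/0.0457)/(2πk) = 0.1311/(2π·438) = 4.763×10^-5 m·K/W
  R'_mineral wool = ln(0.0726/0.0521)/(2πk) = 0.3318/(2π·0.0389) = 1.358 m·K/W
  R'_ceramic fibre blanket = ln(0.115/0.0726)/(2πk) = 0.4600/(2π·0.0843) = 0.8684 m·K/W
  R'_conv,out = 1/(2πr h) = 1/(2π·0.115·8.27) = 0.1673 m·K/W
ΣR = 0.002742 + 4.763×10^-5 + 1.358 + 0.8684 + 0.1673 = 2.396 m·K/W
Q' = ΔT/ΣR = (182 °C − 17.7 °C)/2.396 = 68.6 W/m

Q' = 68.6 W/m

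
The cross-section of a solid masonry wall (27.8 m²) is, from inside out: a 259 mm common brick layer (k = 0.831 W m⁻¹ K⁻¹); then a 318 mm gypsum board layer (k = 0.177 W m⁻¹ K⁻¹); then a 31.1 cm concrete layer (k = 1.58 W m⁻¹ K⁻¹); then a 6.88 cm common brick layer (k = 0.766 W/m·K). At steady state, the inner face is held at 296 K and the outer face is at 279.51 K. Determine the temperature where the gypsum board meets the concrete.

T = 281.48 K

Treat each layer as a resistance in series:
  R_common brick = L/(kA) = 0.259/(0.831·27.8) = 0.01121 K/W
  R_gypsum board = L/(kA) = 0.318/(0.177·27.8) = 0.06463 K/W
  R_concrete = L/(kA) = 0.311/(1.58·27.8) = 0.007080 K/W
  R_common brick = L/(kA) = 0.0688/(0.766·27.8) = 0.003231 K/W
ΣR = 0.01121 + 0.06463 + 0.007080 + 0.003231 = 0.08615 K/W
Q = ΔT/ΣR = (296 K − 279.51 K)/0.08615 = 191.4 W
From the inner boundary to the gypsum board/concrete interface, ΣR_partial = 0.07584 K/W.
T_interface = T_in − Q·ΣR_partial = 296 K − (191.4)(0.07584) = 281.48 K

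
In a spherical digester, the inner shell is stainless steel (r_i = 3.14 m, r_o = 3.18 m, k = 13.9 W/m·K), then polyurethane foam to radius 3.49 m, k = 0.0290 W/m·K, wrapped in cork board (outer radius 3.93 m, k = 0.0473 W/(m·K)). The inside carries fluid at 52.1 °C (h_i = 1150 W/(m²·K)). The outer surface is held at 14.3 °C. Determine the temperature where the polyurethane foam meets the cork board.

Resistance network (inner→outer):
  R_conv,in = 1/(4πr²h) = 1/(4π·3.14²·1150) = 7.018×10^-6 K/W
  R_stainless steel = (1/3.14 − 1/3.18)/(4πk) = 0.004006/(4π·13.9) = 2.293×10^-5 K/W
  R_polyurethane foam = (1/3.18 − 1/3.49)/(4πk) = 0.02793/(4π·0.0290) = 0.07665 K/W
  R_cork board = (1/3.49 − 1/3.93)/(4πk) = 0.03208/(4π·0.0473) = 0.05397 K/W
ΣR = 7.018×10^-6 + 2.293×10^-5 + 0.07665 + 0.05397 = 0.1306 K/W
Q = ΔT/ΣR = (52.1 °C − 14.3 °C)/0.1306 = 289.4 W
From the inner boundary to the polyurethane foam/cork board interface, ΣR_partial = 0.07668 K/W.
T_interface = T_in − Q·ΣR_partial = 52.1 °C − (289.4)(0.07668) = 29.9 °C

T = 29.9 °C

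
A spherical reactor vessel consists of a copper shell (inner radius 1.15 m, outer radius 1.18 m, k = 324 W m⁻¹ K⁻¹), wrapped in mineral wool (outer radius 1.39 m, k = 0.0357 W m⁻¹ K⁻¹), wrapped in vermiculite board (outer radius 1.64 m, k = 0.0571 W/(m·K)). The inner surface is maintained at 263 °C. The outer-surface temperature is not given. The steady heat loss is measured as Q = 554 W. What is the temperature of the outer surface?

T_out = 20.2 °C

Series resistances:
  R_copper = (1/1.15 − 1/1.18)/(4πk) = 0.02211/(4π·324) = 5.430×10^-6 K/W
  R_mineral wool = (1/1.18 − 1/1.39)/(4πk) = 0.1280/(4π·0.0357) = 0.2854 K/W
  R_vermiculite board = (1/1.39 − 1/1.64)/(4πk) = 0.1097/(4π·0.0571) = 0.1528 K/W
ΣR = 0.4382 K/W
ΔT = Q·ΣR = 554 × 0.4382 = 242.8 K
Heat flows outward, so T_out = T_in − ΔT = 263 − 242.8 = 20.2 °C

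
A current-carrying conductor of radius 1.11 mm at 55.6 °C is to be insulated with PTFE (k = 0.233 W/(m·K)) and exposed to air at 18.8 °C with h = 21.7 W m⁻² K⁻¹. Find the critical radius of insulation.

For a cylinder, r_cr = k_ins/h = 0.233/21.7 = 0.0107 m = 1.07 cm

r_cr = 1.07 cm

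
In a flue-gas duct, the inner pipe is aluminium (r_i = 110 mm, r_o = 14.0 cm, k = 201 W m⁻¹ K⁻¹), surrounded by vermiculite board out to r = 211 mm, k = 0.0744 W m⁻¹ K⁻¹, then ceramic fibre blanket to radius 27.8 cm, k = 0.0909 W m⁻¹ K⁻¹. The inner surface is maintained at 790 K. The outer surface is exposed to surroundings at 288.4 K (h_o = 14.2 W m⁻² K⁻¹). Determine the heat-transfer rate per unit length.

Resistance network (inner→outer):
  R'_aluminium = ln(0.140/0.110)/(2πk) = 0.2412/(2π·201) = 1.910×10^-4 m·K/W
  R'_vermiculite board = ln(0.211/0.140)/(2πk) = 0.4102/(2π·0.0744) = 0.8775 m·K/W
  R'_ceramic fibre blanket = ln(0.278/0.211)/(2πk) = 0.2758/(2π·0.0909) = 0.4828 m·K/W
  R'_conv,out = 1/(2πr h) = 1/(2π·0.278·14.2) = 0.04032 m·K/W
ΣR = 1.910×10^-4 + 0.8775 + 0.4828 + 0.04032 = 1.401 m·K/W
Q' = ΔT/ΣR = (790 K − 288.4 K)/1.401 = 358 W/m

Q' = 358 W/m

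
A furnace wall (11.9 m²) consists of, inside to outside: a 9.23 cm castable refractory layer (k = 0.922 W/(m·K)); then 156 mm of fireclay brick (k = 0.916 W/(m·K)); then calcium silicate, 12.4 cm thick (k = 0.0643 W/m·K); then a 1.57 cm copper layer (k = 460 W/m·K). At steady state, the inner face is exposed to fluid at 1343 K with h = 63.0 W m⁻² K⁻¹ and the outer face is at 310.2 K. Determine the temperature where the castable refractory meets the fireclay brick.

T = 1289 K

Series thermal resistances, inner to outer:
  R_conv,in = 1/(hA) = 1/(63.0·11.9) = 0.001334 K/W
  R_castable refractory = L/(kA) = 0.0923/(0.922·11.9) = 0.008412 K/W
  R_fireclay brick = L/(kA) = 0.156/(0.916·11.9) = 0.01431 K/W
  R_calcium silicate = L/(kA) = 0.124/(0.0643·11.9) = 0.1621 K/W
  R_copper = L/(kA) = 0.0157/(460·11.9) = 2.868×10^-6 K/W
ΣR = 0.001334 + 0.008412 + 0.01431 + 0.1621 + 2.868×10^-6 = 0.1862 K/W
Q = ΔT/ΣR = (1343 K − 310.2 K)/0.1862 = 5547 W
From the inner boundary to the castable refractory/fireclay brick interface, ΣR_partial = 0.009746 K/W.
T_interface = T_in − Q·ΣR_partial = 1343 K − (5547)(0.009746) = 1289 K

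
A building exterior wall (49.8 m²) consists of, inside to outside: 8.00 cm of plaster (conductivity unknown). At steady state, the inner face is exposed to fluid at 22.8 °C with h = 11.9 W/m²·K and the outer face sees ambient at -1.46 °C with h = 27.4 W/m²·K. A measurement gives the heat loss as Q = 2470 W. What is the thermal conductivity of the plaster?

k = 0.217 W/m·K

ΣR = ΔT/Q = |22.8 − -1.46|/2470 = 0.009822 K/W
Known resistances:
  R_conv,in = 1/(hA) = 1/(11.9·49.8) = 0.001687 K/W
  R_conv,out = 1/(hA) = 1/(27.4·49.8) = 7.329×10^-4 K/W
R_plaster = ΣR − ΣR_known = 0.009822 − 0.002420 = 0.007402 K/W
L/(kA) = 0.007402 ⇒ k = 0.0800/(0.007402·49.8) = 0.217 W/m·K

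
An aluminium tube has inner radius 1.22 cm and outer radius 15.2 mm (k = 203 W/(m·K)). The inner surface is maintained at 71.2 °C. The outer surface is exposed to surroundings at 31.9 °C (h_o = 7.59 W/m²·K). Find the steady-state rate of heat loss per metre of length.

Q' = 28.5 W/m

Series thermal resistances, inner to outer:
  R'_aluminium = ln(0.0152/0.0122)/(2πk) = 0.2199/(2π·203) = 1.724×10^-4 m·K/W
  R'_conv,out = 1/(2πr h) = 1/(2π·0.0152·7.59) = 1.380 m·K/W
ΣR = 1.724×10^-4 + 1.380 = 1.380 m·K/W
Q' = ΔT/ΣR = (71.2 °C − 31.9 °C)/1.380 = 28.5 W/m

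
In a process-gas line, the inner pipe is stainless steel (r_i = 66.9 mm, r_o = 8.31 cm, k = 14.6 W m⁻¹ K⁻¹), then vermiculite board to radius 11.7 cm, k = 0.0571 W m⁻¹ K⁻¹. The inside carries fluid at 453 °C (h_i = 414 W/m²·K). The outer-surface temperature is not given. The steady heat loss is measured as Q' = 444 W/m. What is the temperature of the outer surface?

Series resistances:
  R'_conv,in = 1/(2πr h) = 1/(2π·0.0669·414) = 0.005746 m·K/W
  R'_stainless steel = ln(0.0831/0.0669)/(2πk) = 0.2168/(2π·14.6) = 0.002364 m·K/W
  R'_vermiculite board = ln(0.117/0.0831)/(2πk) = 0.3421/(2π·0.0571) = 0.9536 m·K/W
ΣR = 0.9617 m·K/W
ΔT = Q'·ΣR = 444 × 0.9617 = 427.0 K
Heat flows outward, so T_out = T_in − ΔT = 453 − 427.0 = 26.0 °C

T_out = 26.0 °C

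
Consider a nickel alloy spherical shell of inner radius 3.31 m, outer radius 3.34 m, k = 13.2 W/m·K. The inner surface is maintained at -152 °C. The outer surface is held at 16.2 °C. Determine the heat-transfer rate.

Q = 4πk·ΔT/(1/r₁ − 1/r₂) = 4π × 13.2 × 168.2 / (1/3.31 − 1/3.34) = 1.03×10^7 W

Q = 10300 kW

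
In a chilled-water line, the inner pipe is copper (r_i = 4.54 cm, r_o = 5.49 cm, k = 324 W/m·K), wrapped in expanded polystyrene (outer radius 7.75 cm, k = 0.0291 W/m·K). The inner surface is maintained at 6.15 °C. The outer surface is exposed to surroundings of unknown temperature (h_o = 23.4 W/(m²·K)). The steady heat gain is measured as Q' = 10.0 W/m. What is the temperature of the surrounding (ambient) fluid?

T_out = 25.9 °C

Series resistances:
  R'_copper = ln(0.0549/0.0454)/(2πk) = 0.1900/(2π·324) = 9.333×10^-5 m·K/W
  R'_expanded polystyrene = ln(0.0775/0.0549)/(2πk) = 0.3448/(2π·0.0291) = 1.886 m·K/W
  R'_conv,out = 1/(2πr h) = 1/(2π·0.0775·23.4) = 0.08776 m·K/W
ΣR = 1.973 m·K/W
ΔT = Q'·ΣR = 10.0 × 1.973 = 19.73 K
Heat flows inward, so T_out = T_in + ΔT = 6.15 + 19.73 = 25.9 °C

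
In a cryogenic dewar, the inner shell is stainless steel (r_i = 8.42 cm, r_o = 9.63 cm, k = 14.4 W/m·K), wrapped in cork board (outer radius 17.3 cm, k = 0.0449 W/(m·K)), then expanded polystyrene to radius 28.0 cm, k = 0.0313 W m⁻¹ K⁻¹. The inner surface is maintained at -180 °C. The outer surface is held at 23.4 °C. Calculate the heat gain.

Q = 14.8 W

Resistance network (inner→outer):
  R_stainless steel = (1/0.0842 − 1/0.0963)/(4πk) = 1.492/(4π·14.4) = 0.008247 K/W
  R_cork board = (1/0.0963 − 1/0.173)/(4πk) = 4.604/(4π·0.0449) = 8.160 K/W
  R_expanded polystyrene = (1/0.173 − 1/0.280)/(4πk) = 2.209/(4π·0.0313) = 5.616 K/W
ΣR = 0.008247 + 8.160 + 5.616 = 13.78 K/W
Q = ΔT/ΣR = (-180 °C − 23.4 °C)/13.78 = -14.8 W
(Negative Q ⇒ heat flows inward; heat gain = 14.8 W.)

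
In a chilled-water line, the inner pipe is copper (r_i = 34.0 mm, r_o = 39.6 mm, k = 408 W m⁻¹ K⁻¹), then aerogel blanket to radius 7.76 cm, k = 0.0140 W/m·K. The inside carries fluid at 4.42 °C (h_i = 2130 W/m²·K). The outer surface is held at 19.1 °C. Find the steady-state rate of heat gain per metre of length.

Q' = 1.92 W/m

Series thermal resistances, inner to outer:
  R'_conv,in = 1/(2πr h) = 1/(2π·0.0340·2130) = 0.002198 m·K/W
  R'_copper = ln(0.0396/0.0340)/(2πk) = 0.1525/(2π·408) = 5.948×10^-5 m·K/W
  R'_aerogel blanket = ln(0.0776/0.0396)/(2πk) = 0.6727/(2π·0.0140) = 7.648 m·K/W
ΣR = 0.002198 + 5.948×10^-5 + 7.648 = 7.650 m·K/W
Q' = ΔT/ΣR = (4.42 °C − 19.1 °C)/7.650 = -1.92 W/m
(Negative Q' ⇒ heat flows inward; heat gain = 1.92 W/m.)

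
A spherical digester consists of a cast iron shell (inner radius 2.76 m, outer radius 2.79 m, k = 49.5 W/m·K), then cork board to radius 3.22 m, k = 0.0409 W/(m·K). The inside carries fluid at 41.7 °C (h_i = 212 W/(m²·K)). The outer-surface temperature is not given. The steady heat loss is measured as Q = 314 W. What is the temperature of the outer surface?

T_out = 12.4 °C

Series resistances:
  R_conv,in = 1/(4πr²h) = 1/(4π·2.76²·212) = 4.928×10^-5 K/W
  R_cast iron = (1/2.76 − 1/2.79)/(4πk) = 0.003896/(4π·49.5) = 6.263×10^-6 K/W
  R_cork board = (1/2.79 − 1/3.22)/(4πk) = 0.04786/(4π·0.0409) = 0.09313 K/W
ΣR = 0.09318 K/W
ΔT = Q·ΣR = 314 × 0.09318 = 29.26 K
Heat flows outward, so T_out = T_in − ΔT = 41.7 − 29.26 = 12.4 °C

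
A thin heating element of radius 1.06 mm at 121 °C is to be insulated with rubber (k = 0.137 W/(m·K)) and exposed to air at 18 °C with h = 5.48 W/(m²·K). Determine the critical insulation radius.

For a cylinder, r_cr = k_ins/h = 0.137/5.48 = 0.0250 m = 2.50 cm

r_cr = 2.50 cm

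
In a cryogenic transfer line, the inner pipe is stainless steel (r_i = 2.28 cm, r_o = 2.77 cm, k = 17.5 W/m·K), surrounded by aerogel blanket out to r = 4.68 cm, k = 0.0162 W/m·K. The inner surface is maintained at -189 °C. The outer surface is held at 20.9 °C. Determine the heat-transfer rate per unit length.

Resistance network (inner→outer):
  R'_stainless steel = ln(0.0277/0.0228)/(2πk) = 0.1947/(2π·17.5) = 0.001770 m·K/W
  R'_aerogel blanket = ln(0.0468/0.0277)/(2πk) = 0.5245/(2π·0.0162) = 5.152 m·K/W
ΣR = 0.001770 + 5.152 = 5.154 m·K/W
Q' = ΔT/ΣR = (-189 °C − 20.9 °C)/5.154 = -40.7 W/m
(Negative Q' ⇒ heat flows inward; heat gain = 40.7 W/m.)

Q' = 40.7 W/m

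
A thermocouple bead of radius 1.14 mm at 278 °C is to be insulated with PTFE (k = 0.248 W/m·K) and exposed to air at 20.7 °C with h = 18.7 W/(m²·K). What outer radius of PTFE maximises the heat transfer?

r_cr = 2.65 cm

For a sphere, r_cr = 2k_ins/h = 2·0.248/18.7 = 0.0265 m = 2.65 cm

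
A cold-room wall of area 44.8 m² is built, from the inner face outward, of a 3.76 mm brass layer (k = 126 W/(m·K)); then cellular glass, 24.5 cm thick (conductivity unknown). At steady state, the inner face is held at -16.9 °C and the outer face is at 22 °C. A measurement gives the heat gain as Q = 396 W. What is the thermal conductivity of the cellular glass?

k = 0.0557 W/m·K

ΣR = ΔT/Q = |-16.9 − 22|/396 = 0.09823 K/W
Known resistances:
  R_brass = L/(kA) = 0.00376/(126·44.8) = 6.661×10^-7 K/W
R_cellular glass = ΣR − ΣR_known = 0.09823 − 6.661×10^-7 = 0.09823 K/W
L/(kA) = 0.09823 ⇒ k = 0.245/(0.09823·44.8) = 0.0557 W/m·K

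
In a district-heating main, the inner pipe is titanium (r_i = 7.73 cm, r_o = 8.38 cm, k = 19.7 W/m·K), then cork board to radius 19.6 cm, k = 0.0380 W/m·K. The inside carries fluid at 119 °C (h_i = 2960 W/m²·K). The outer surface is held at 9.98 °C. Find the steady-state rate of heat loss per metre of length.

Treat each layer as a resistance in series:
  R'_conv,in = 1/(2πr h) = 1/(2π·0.0773·2960) = 6.956×10^-4 m·K/W
  R'_titanium = ln(0.0838/0.0773)/(2πk) = 0.08074/(2π·19.7) = 6.523×10^-4 m·K/W
  R'_cork board = ln(0.196/0.0838)/(2πk) = 0.8497/(2π·0.0380) = 3.559 m·K/W
ΣR = 6.956×10^-4 + 6.523×10^-4 + 3.559 = 3.560 m·K/W
Q' = ΔT/ΣR = (119 °C − 9.98 °C)/3.560 = 30.6 W/m

Q' = 30.6 W/m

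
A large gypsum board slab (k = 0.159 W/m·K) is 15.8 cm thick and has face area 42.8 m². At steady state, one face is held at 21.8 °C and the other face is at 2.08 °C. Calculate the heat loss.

Q = kA·ΔT/L = 0.159 × 42.8 × |21.8 °C − 2.08 °C| / 0.158 = 849 W

Q = 849 W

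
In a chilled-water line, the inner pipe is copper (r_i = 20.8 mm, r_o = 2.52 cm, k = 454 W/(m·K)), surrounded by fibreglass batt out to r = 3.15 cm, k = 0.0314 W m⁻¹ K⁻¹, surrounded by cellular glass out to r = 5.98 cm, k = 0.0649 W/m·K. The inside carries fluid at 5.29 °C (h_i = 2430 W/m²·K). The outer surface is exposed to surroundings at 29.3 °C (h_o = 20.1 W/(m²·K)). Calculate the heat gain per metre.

Q' = 8.46 W/m

Series thermal resistances, inner to outer:
  R'_conv,in = 1/(2πr h) = 1/(2π·0.0208·2430) = 0.003149 m·K/W
  R'_copper = ln(0.0252/0.0208)/(2πk) = 0.1919/(2π·454) = 6.727×10^-5 m·K/W
  R'_fibreglass batt = ln(0.0315/0.0252)/(2πk) = 0.2231/(2π·0.0314) = 1.131 m·K/W
  R'_cellular glass = ln(0.0598/0.0315)/(2πk) = 0.6410/(2π·0.0649) = 1.572 m·K/W
  R'_conv,out = 1/(2πr h) = 1/(2π·0.0598·20.1) = 0.1324 m·K/W
ΣR = 0.003149 + 6.727×10^-5 + 1.131 + 1.572 + 0.1324 = 2.839 m·K/W
Q' = ΔT/ΣR = (5.29 °C − 29.3 °C)/2.839 = -8.46 W/m
(Negative Q' ⇒ heat flows inward; heat gain = 8.46 W/m.)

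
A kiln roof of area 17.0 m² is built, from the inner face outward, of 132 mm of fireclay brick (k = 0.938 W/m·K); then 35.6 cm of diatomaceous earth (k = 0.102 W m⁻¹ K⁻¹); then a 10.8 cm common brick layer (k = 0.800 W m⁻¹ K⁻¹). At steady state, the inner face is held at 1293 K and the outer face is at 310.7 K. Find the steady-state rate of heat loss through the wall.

Q = 4.43 kW

Series thermal resistances, inner to outer:
  R_fireclay brick = L/(kA) = 0.132/(0.938·17.0) = 0.008278 K/W
  R_diatomaceous earth = L/(kA) = 0.356/(0.102·17.0) = 0.2053 K/W
  R_common brick = L/(kA) = 0.108/(0.800·17.0) = 0.007941 K/W
ΣR = 0.008278 + 0.2053 + 0.007941 = 0.2215 K/W
Q = ΔT/ΣR = (1293 K − 310.7 K)/0.2215 = 4430 W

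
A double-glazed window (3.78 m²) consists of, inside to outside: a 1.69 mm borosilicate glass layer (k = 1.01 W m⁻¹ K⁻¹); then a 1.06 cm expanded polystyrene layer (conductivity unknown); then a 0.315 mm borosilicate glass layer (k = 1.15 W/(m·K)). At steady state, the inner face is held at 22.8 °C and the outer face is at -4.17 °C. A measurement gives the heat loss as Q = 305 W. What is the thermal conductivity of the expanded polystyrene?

k = 0.0319 W/m·K

ΣR = ΔT/Q = |22.8 − -4.17|/305 = 0.08843 K/W
Known resistances:
  R_borosilicate glass = L/(kA) = 0.00169/(1.01·3.78) = 4.427×10^-4 K/W
  R_borosilicate glass = L/(kA) = 3.15×10^-4/(1.15·3.78) = 7.246×10^-5 K/W
R_expanded polystyrene = ΣR − ΣR_known = 0.08843 − 5.152×10^-4 = 0.08791 K/W
L/(kA) = 0.08791 ⇒ k = 0.0106/(0.08791·3.78) = 0.0319 W/m·K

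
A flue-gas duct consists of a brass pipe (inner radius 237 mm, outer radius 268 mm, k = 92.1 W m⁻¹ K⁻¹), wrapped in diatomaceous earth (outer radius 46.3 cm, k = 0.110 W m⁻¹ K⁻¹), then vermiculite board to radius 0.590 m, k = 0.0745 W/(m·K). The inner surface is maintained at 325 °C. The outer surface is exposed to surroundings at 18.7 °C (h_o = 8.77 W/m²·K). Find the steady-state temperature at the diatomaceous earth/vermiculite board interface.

T = 144 °C

Resistance network (inner→outer):
  R'_brass = ln(0.268/0.237)/(2πk) = 0.1229/(2π·92.1) = 2.124×10^-4 m·K/W
  R'_diatomaceous earth = ln(0.463/0.268)/(2πk) = 0.5467/(2π·0.110) = 0.7911 m·K/W
  R'_vermiculite board = ln(0.590/0.463)/(2πk) = 0.2424/(2π·0.0745) = 0.5178 m·K/W
  R'_conv,out = 1/(2πr h) = 1/(2π·0.590·8.77) = 0.03076 m·K/W
ΣR = 2.124×10^-4 + 0.7911 + 0.5178 + 0.03076 = 1.340 m·K/W
Q' = ΔT/ΣR = (325 °C − 18.7 °C)/1.340 = 228.6 W/m
From the inner boundary to the diatomaceous earth/vermiculite board interface, ΣR_partial = 0.7913 m·K/W.
T_interface = T_in − Q'·ΣR_partial = 325 °C − (228.6)(0.7913) = 144 °C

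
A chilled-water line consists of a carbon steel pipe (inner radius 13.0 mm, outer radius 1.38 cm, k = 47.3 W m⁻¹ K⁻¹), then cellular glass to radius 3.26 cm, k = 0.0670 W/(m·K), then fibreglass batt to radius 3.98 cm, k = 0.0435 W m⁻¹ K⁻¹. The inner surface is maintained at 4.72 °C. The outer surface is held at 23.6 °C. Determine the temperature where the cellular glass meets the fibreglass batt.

T = 18.6 °C

Treat each layer as a resistance in series:
  R'_carbon steel = ln(0.0138/0.0130)/(2πk) = 0.05972/(2π·47.3) = 2.009×10^-4 m·K/W
  R'_cellular glass = ln(0.0326/0.0138)/(2πk) = 0.8596/(2π·0.0670) = 2.042 m·K/W
  R'_fibreglass batt = ln(0.0398/0.0326)/(2πk) = 0.1996/(2π·0.0435) = 0.7301 m·K/W
ΣR = 2.009×10^-4 + 2.042 + 0.7301 = 2.772 m·K/W
Q' = ΔT/ΣR = (4.72 °C − 23.6 °C)/2.772 = -6.811 W/m
From the inner boundary to the cellular glass/fibreglass batt interface, ΣR_partial = 2.042 m·K/W.
T_interface = T_in − Q'·ΣR_partial = 4.72 °C − (-6.811)(2.042) = 18.6 °C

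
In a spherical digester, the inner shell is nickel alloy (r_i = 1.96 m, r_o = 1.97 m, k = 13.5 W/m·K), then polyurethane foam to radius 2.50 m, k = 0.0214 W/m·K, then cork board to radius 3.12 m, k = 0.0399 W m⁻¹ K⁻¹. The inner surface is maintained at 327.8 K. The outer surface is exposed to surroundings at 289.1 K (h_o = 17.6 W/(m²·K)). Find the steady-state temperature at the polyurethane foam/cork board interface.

Series thermal resistances, inner to outer:
  R_nickel alloy = (1/1.96 − 1/1.97)/(4πk) = 0.002590/(4π·13.5) = 1.527×10^-5 K/W
  R_polyurethane foam = (1/1.97 − 1/2.50)/(4πk) = 0.1076/(4π·0.0214) = 0.4002 K/W
  R_cork board = (1/2.50 − 1/3.12)/(4πk) = 0.07949/(4π·0.0399) = 0.1585 K/W
  R_conv,out = 1/(4πr²h) = 1/(4π·3.12²·17.6) = 4.645×10^-4 K/W
ΣR = 1.527×10^-5 + 0.4002 + 0.1585 + 4.645×10^-4 = 0.5592 K/W
Q = ΔT/ΣR = (327.8 K − 289.1 K)/0.5592 = 69.21 W
From the inner boundary to the polyurethane foam/cork board interface, ΣR_partial = 0.4002 K/W.
T_interface = T_in − Q·ΣR_partial = 327.8 K − (69.21)(0.4002) = 300.1 K

T = 300.1 K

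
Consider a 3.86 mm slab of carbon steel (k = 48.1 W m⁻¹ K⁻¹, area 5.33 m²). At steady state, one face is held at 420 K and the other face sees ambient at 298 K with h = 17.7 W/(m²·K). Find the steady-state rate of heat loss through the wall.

Series thermal resistances, inner to outer:
  R_carbon steel = L/(kA) = 0.00386/(48.1·5.33) = 1.506×10^-5 K/W
  R_conv,out = 1/(hA) = 1/(17.7·5.33) = 0.01060 K/W
ΣR = 1.506×10^-5 + 0.01060 = 0.01062 K/W
Q = ΔT/ΣR = (420 K − 298 K)/0.01062 = 11500 W

Q = 11.5 kW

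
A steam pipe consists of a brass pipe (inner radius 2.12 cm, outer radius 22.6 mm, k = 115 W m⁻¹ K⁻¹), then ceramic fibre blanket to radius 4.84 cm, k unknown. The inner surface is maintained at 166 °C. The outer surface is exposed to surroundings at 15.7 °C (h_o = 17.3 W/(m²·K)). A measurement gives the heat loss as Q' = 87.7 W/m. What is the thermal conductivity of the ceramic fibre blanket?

ΣR = ΔT/Q' = |166 − 15.7|/87.7 = 1.714 m·K/W
Known resistances:
  R'_brass = ln(0.0226/0.0212)/(2πk) = 0.06395/(2π·115) = 8.850×10^-5 m·K/W
  R'_conv,out = 1/(2πr h) = 1/(2π·0.0484·17.3) = 0.1901 m·K/W
R_ceramic fibre blanket = ΣR − ΣR_known = 1.714 − 0.1902 = 1.524 m·K/W
ln(r₂/r₁)/(2πk) = 1.524 ⇒ k = 0.7615/(2π·1.524) = 0.0795 W/m·K

k = 0.0795 W/m·K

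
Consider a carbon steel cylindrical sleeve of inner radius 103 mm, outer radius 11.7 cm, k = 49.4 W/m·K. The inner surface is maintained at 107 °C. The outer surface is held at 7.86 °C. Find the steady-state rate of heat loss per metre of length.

Q' = 2πk·ΔT/ln(r₂/r₁) = 2π × 49.4 × 99.14 / ln(0.117/0.103) = 2.41×10^5 W/m

Q' = 2.41×10^5 W/m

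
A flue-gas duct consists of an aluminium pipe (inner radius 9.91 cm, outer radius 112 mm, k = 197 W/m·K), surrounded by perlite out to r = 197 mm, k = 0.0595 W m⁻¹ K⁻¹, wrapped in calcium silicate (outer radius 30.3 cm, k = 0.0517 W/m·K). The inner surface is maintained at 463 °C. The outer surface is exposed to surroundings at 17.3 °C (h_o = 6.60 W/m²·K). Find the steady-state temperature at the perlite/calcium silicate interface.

Treat each layer as a resistance in series:
  R'_aluminium = ln(0.112/0.0991)/(2πk) = 0.1224/(2π·197) = 9.886×10^-5 m·K/W
  R'_perlite = ln(0.197/0.112)/(2πk) = 0.5647/(2π·0.0595) = 1.511 m·K/W
  R'_calcium silicate = ln(0.303/0.197)/(2πk) = 0.4305/(2π·0.0517) = 1.325 m·K/W
  R'_conv,out = 1/(2πr h) = 1/(2π·0.303·6.60) = 0.07959 m·K/W
ΣR = 9.886×10^-5 + 1.511 + 1.325 + 0.07959 = 2.916 m·K/W
Q' = ΔT/ΣR = (463 °C − 17.3 °C)/2.916 = 152.8 W/m
From the inner boundary to the perlite/calcium silicate interface, ΣR_partial = 1.511 m·K/W.
T_interface = T_in − Q'·ΣR_partial = 463 °C − (152.8)(1.511) = 232 °C

T = 232 °C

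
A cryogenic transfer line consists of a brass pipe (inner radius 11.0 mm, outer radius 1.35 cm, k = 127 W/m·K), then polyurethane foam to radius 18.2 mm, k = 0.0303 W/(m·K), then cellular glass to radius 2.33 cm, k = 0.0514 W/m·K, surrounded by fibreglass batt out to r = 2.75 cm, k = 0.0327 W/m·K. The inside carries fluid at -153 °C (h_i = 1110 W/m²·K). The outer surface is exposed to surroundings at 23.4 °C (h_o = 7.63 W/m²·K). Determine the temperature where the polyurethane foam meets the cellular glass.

T = -81.7 °C

Series thermal resistances, inner to outer:
  R'_conv,in = 1/(2πr h) = 1/(2π·0.0110·1110) = 0.01303 m·K/W
  R'_brass = ln(0.0135/0.0110)/(2πk) = 0.2048/(2π·127) = 2.566×10^-4 m·K/W
  R'_polyurethane foam = ln(0.0182/0.0135)/(2πk) = 0.2987/(2π·0.0303) = 1.569 m·K/W
  R'_cellular glass = ln(0.0233/0.0182)/(2πk) = 0.2470/(2π·0.0514) = 0.7649 m·K/W
  R'_fibreglass batt = ln(0.0275/0.0233)/(2πk) = 0.1657/(2π·0.0327) = 0.8066 m·K/W
  R'_conv,out = 1/(2πr h) = 1/(2π·0.0275·7.63) = 0.7585 m·K/W
ΣR = 0.01303 + 2.566×10^-4 + 1.569 + 0.7649 + 0.8066 + 0.7585 = 3.912 m·K/W
Q' = ΔT/ΣR = (-153 °C − 23.4 °C)/3.912 = -45.09 W/m
From the inner boundary to the polyurethane foam/cellular glass interface, ΣR_partial = 1.582 m·K/W.
T_interface = T_in − Q'·ΣR_partial = -153 °C − (-45.09)(1.582) = -81.7 °C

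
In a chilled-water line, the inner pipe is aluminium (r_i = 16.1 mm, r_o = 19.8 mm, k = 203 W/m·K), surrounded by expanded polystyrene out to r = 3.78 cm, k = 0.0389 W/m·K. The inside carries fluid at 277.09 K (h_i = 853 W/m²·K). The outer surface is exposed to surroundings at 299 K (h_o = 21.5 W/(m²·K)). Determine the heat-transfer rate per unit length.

Series thermal resistances, inner to outer:
  R'_conv,in = 1/(2πr h) = 1/(2π·0.0161·853) = 0.01159 m·K/W
  R'_aluminium = ln(0.0198/0.0161)/(2πk) = 0.2069/(2π·203) = 1.622×10^-4 m·K/W
  R'_expanded polystyrene = ln(0.0378/0.0198)/(2πk) = 0.6466/(2π·0.0389) = 2.646 m·K/W
  R'_conv,out = 1/(2πr h) = 1/(2π·0.0378·21.5) = 0.1958 m·K/W
ΣR = 0.01159 + 1.622×10^-4 + 2.646 + 0.1958 = 2.854 m·K/W
Q' = ΔT/ΣR = (277.09 K − 299 K)/2.854 = -7.68 W/m
(Negative Q' ⇒ heat flows inward; heat gain = 7.68 W/m.)

Q' = 7.68 W/m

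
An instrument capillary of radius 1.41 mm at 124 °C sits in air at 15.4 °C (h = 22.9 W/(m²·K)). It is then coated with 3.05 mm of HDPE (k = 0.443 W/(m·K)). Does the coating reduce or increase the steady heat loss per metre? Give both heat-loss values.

increases: 22.0 → 55.1 W/m

Critical radius for a cylinder: r_cr = k/h = 0.0193 m = 1.93 cm.
Outer radius after coating: r₂ = 0.00141 + 0.00305 = 0.00446 m.
Since r₁ < r_cr and r₂ ≤ r_cr, the coating moves toward the maximum at r_cr — heat loss rises.
Bare: R = 1/(2πr₁h) = 4.929 m·K/W; Q = 108.6/4.929 = 22.0 W/m.
Coated: R = R_cond + R_conv = 1.972 m·K/W; Q = 108.6/1.972 = 55.1 W/m.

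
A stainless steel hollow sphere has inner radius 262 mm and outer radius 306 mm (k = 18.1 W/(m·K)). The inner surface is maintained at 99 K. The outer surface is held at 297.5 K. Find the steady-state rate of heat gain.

Q = 4πk·ΔT/(1/r₁ − 1/r₂) = 4π × 18.1 × 198.5 / (1/0.262 − 1/0.306) = 82300 W

Q = 82300 W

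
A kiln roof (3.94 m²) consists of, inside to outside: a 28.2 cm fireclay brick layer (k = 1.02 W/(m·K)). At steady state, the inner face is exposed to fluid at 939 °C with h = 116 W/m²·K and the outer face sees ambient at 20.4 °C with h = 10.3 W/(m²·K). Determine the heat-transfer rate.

Series thermal resistances, inner to outer:
  R_conv,in = 1/(hA) = 1/(116·3.94) = 0.002188 K/W
  R_fireclay brick = L/(kA) = 0.282/(1.02·3.94) = 0.07017 K/W
  R_conv,out = 1/(hA) = 1/(10.3·3.94) = 0.02464 K/W
ΣR = 0.002188 + 0.07017 + 0.02464 = 0.09700 K/W
Q = ΔT/ΣR = (939 °C − 20.4 °C)/0.09700 = 9470 W

Q = 9470 W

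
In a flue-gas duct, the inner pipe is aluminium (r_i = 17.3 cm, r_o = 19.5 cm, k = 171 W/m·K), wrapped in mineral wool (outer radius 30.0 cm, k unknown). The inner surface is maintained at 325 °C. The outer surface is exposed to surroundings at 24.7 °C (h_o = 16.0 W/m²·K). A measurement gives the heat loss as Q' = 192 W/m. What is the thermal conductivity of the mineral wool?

k = 0.0448 W/m·K

ΣR = ΔT/Q' = |325 − 24.7|/192 = 1.564 m·K/W
Known resistances:
  R'_aluminium = ln(0.195/0.173)/(2πk) = 0.1197/(2π·171) = 1.114×10^-4 m·K/W
  R'_conv,out = 1/(2πr h) = 1/(2π·0.300·16.0) = 0.03316 m·K/W
R_mineral wool = ΣR − ΣR_known = 1.564 − 0.03327 = 1.531 m·K/W
ln(r₂/r₁)/(2πk) = 1.531 ⇒ k = 0.4308/(2π·1.531) = 0.0448 W/m·K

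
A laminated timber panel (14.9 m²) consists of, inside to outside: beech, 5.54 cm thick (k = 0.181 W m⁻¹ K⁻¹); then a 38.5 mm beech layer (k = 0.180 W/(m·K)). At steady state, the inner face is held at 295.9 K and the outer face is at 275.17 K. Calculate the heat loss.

Q = 594 W

Resistance network (inner→outer):
  R_beech = L/(kA) = 0.0554/(0.181·14.9) = 0.02054 K/W
  R_beech = L/(kA) = 0.0385/(0.180·14.9) = 0.01435 K/W
ΣR = 0.02054 + 0.01435 = 0.03489 K/W
Q = ΔT/ΣR = (295.9 K − 275.17 K)/0.03489 = 594 W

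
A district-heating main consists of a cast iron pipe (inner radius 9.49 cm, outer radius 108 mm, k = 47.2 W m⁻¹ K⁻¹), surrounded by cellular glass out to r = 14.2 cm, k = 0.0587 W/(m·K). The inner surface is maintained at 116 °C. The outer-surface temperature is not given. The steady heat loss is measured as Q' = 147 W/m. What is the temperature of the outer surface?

T_out = 6.9 °C

Series resistances:
  R'_cast iron = ln(0.108/0.0949)/(2πk) = 0.1293/(2π·47.2) = 4.360×10^-4 m·K/W
  R'_cellular glass = ln(0.142/0.108)/(2πk) = 0.2737/(2π·0.0587) = 0.7421 m·K/W
ΣR = 0.7425 m·K/W
ΔT = Q'·ΣR = 147 × 0.7425 = 109.1 K
Heat flows outward, so T_out = T_in − ΔT = 116 − 109.1 = 6.9 °C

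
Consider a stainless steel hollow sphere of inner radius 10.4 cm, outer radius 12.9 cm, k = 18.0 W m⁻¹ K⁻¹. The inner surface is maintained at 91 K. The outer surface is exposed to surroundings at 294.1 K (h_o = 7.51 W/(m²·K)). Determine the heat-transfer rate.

Treat each layer as a resistance in series:
  R_stainless steel = (1/0.104 − 1/0.129)/(4πk) = 1.863/(4π·18.0) = 0.008238 K/W
  R_conv,out = 1/(4πr²h) = 1/(4π·0.129²·7.51) = 0.6368 K/W
ΣR = 0.008238 + 0.6368 = 0.6450 K/W
Q = ΔT/ΣR = (91 K − 294.1 K)/0.6450 = -315 W
(Negative Q ⇒ heat flows inward; heat gain = 315 W.)

Q = 315 W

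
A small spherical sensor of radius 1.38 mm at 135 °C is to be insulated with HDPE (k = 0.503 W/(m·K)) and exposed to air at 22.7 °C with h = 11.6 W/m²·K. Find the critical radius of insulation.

For a sphere, r_cr = 2k_ins/h = 2·0.503/11.6 = 0.0867 m = 8.67 cm

r_cr = 8.67 cm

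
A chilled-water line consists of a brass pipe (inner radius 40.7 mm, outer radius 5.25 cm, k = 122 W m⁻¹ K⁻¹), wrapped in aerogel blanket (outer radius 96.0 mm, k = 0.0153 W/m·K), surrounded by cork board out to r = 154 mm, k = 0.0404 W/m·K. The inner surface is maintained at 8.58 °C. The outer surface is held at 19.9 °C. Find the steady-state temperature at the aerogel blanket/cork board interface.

Treat each layer as a resistance in series:
  R'_brass = ln(0.0525/0.0407)/(2πk) = 0.2546/(2π·122) = 3.321×10^-4 m·K/W
  R'_aerogel blanket = ln(0.0960/0.0525)/(2πk) = 0.6035/(2π·0.0153) = 6.278 m·K/W
  R'_cork board = ln(0.154/0.0960)/(2πk) = 0.4726/(2π·0.0404) = 1.862 m·K/W
ΣR = 3.321×10^-4 + 6.278 + 1.862 = 8.140 m·K/W
Q' = ΔT/ΣR = (8.58 °C − 19.9 °C)/8.140 = -1.391 W/m
From the inner boundary to the aerogel blanket/cork board interface, ΣR_partial = 6.278 m·K/W.
T_interface = T_in − Q'·ΣR_partial = 8.58 °C − (-1.391)(6.278) = 17.3 °C

T = 17.3 °C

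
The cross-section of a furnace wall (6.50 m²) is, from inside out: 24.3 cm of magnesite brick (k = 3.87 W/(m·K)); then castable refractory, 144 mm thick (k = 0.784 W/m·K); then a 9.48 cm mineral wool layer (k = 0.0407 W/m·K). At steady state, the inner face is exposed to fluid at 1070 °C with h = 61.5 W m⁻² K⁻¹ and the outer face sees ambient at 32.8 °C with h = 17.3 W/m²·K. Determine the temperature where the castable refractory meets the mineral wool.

T = 967 °C

Resistance network (inner→outer):
  R_conv,in = 1/(hA) = 1/(61.5·6.50) = 0.002502 K/W
  R_magnesite brick = L/(kA) = 0.243/(3.87·6.50) = 0.009660 K/W
  R_castable refractory = L/(kA) = 0.144/(0.784·6.50) = 0.02826 K/W
  R_mineral wool = L/(kA) = 0.0948/(0.0407·6.50) = 0.3583 K/W
  R_conv,out = 1/(hA) = 1/(17.3·6.50) = 0.008893 K/W
ΣR = 0.002502 + 0.009660 + 0.02826 + 0.3583 + 0.008893 = 0.4076 K/W
Q = ΔT/ΣR = (1070 °C − 32.8 °C)/0.4076 = 2545 W
From the inner boundary to the castable refractory/mineral wool interface, ΣR_partial = 0.04042 K/W.
T_interface = T_in − Q·ΣR_partial = 1070 °C − (2545)(0.04042) = 967 °C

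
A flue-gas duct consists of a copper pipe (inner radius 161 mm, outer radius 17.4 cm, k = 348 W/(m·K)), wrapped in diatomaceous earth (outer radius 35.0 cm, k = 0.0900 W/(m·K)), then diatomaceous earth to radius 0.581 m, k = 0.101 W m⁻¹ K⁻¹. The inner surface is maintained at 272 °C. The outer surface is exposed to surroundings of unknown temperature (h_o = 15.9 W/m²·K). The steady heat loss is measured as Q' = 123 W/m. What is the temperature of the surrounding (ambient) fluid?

T_out = 19.6 °C

Series resistances:
  R'_copper = ln(0.174/0.161)/(2πk) = 0.07765/(2π·348) = 3.551×10^-5 m·K/W
  R'_diatomaceous earth = ln(0.350/0.174)/(2πk) = 0.6989/(2π·0.0900) = 1.236 m·K/W
  R'_diatomaceous earth = ln(0.581/0.350)/(2πk) = 0.5068/(2π·0.101) = 0.7986 m·K/W
  R'_conv,out = 1/(2πr h) = 1/(2π·0.581·15.9) = 0.01723 m·K/W
ΣR = 2.052 m·K/W
ΔT = Q'·ΣR = 123 × 2.052 = 252.4 K
Heat flows outward, so T_out = T_in − ΔT = 272 − 252.4 = 19.6 °C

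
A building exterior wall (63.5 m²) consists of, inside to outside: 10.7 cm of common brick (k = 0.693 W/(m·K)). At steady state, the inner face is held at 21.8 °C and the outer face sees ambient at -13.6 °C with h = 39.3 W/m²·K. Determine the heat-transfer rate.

Q = 12500 W

Resistance network (inner→outer):
  R_common brick = L/(kA) = 0.107/(0.693·63.5) = 0.002432 K/W
  R_conv,out = 1/(hA) = 1/(39.3·63.5) = 4.007×10^-4 K/W
ΣR = 0.002432 + 4.007×10^-4 = 0.002833 K/W
Q = ΔT/ΣR = (21.8 °C − -13.6 °C)/0.002833 = 12500 W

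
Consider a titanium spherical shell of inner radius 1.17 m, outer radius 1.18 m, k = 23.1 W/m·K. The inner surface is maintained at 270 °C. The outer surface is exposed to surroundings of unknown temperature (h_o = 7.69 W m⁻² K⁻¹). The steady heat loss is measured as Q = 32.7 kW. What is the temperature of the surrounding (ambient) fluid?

Sum the resistances:
  R_titanium = (1/1.17 − 1/1.18)/(4πk) = 0.007243/(4π·23.1) = 2.495×10^-5 K/W
  R_conv,out = 1/(4πr²h) = 1/(4π·1.18²·7.69) = 0.007432 K/W
ΣR = 0.007457 K/W
ΔT = Q·ΣR = 32700 × 0.007457 = 243.8 K
Heat flows outward, so T_out = T_in − ΔT = 270 − 243.8 = 26.2 °C

T_out = 26.2 °C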